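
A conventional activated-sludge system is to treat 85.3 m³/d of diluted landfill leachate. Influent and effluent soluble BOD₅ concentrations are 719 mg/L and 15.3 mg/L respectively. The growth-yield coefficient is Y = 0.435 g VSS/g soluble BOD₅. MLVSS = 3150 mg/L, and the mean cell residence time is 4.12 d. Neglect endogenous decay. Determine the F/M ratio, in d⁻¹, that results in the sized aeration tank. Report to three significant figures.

Biomass mass balance (decay neglected): V·X = Y·Q·(S₀ − S)·θ_c, so V = 0.435 × 85.3 × (719 − 15.3) × 4.12 / 3150 = 34.15 m³.
F/M = Q·S₀ / (V·X) = 85.3 × 719 / (34.15 × 3150) = 0.5701 g soluble BOD₅·(g VSS·d)⁻¹.

F/M ≈ 0.570 d⁻¹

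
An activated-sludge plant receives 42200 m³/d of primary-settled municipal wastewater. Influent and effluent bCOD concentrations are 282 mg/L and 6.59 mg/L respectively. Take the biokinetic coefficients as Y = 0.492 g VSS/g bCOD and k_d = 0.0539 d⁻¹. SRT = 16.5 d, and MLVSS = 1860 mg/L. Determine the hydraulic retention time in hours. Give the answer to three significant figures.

Steady-state biomass mass balance: V·X·(1 + k_d·θ_c) = Y·Q·(S₀ − S)·θ_c, so V = 0.492 × 42200 × (282 − 6.59) × 16.5 / [1860 × (1 + 0.0539 × 16.5)] = 9.43×10^7 / 3514 = 26848 m³.
Hydraulic retention time τ = V/Q = 26848 / 42200 = 0.6362 d = 15.27 h.

τ ≈ 15.3 h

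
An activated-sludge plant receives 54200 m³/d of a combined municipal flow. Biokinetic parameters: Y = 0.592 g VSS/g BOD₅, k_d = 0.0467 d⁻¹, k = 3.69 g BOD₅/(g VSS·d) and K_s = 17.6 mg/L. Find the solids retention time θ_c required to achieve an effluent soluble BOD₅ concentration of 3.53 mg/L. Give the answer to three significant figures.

θ_c ≈ 3.14 d

From 1/θ_c = Y·k·S/(K_s + S) − k_d: Y·k·S/(K_s+S) = 0.592 × 3.69 × 3.53 / (17.6 + 3.53) = 0.3649 d⁻¹.
1/θ_c = 0.3649 − 0.0467 = 0.3182 d⁻¹, so θ_c = 3.142 d.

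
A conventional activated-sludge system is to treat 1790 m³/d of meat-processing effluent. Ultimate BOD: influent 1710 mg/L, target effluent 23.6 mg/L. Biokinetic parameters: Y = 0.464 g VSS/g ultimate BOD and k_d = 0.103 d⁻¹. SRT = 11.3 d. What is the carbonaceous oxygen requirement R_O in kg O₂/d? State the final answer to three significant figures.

R_O ≈ 2100 kg O₂/d

Y_obs = Y / (1 + k_d θ_c) = 0.464 / (1 + 0.103 × 11.3) = 0.464 / 2.164 = 0.2144.
ΔS = 1710 − 23.6 = 1686 mg/L, so the substrate removal rate is 1790 × 1686/1000 = 3019 kg ultimate BOD/d.
Net sludge production P_X = 0.2144 × 3019 = 647.3 kg VSS/d.
R_O = Q·(S₀ − S) − 1.42·P_X = 3019 − 1.42 × 647.3 = 2100 kg O₂/d.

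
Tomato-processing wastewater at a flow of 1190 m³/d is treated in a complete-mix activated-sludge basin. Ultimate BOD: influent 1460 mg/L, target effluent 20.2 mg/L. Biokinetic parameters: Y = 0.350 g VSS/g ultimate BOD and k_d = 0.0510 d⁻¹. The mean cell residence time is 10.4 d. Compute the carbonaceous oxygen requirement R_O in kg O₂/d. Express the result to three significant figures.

R_O ≈ 1160 kg O₂/d

The observed yield is Y_obs = Y/(1 + k_d·θ_c) = 0.350 / (1 + 0.0510 × 10.4) = 0.350 / 1.530 = 0.2287 g VSS per g ultimate BOD removed.
ΔS = 1460 − 20.2 = 1440 mg/L, so the substrate removal rate is 1190 × 1440/1000 = 1713 kg ultimate BOD/d.
P_X = Y_obs·Q·(S₀ − S) = 0.2287 × 1713 = 391.8 kg VSS/d.
R_O = Q·(S₀ − S) − 1.42·P_X = 1713 − 1.42 × 391.8 = 1157 kg O₂/d.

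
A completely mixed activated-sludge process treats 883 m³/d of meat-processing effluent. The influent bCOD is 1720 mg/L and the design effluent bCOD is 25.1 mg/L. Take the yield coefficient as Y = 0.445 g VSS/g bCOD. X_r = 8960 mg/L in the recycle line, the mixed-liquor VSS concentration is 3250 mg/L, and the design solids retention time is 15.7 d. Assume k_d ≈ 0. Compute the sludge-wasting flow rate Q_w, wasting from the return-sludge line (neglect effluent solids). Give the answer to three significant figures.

V·X = Y·Q·ΔS·θ_c gives V = 0.445 × 883 × (1720 − 25.1) × 15.7 / 3250 = 3217 m³.
Q_w = (V·X)/(θ_c X_r) = 3217 × 3250 / (15.7 × 8960) = 74.33 m³/d.

Q_w ≈ 74.3 m³/d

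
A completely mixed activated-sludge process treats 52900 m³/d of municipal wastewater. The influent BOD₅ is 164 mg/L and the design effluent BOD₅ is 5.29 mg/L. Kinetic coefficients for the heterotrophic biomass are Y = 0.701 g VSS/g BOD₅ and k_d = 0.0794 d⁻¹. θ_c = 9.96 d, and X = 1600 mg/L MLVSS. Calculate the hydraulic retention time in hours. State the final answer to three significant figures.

τ ≈ 9.28 h

Rearranging the biomass balance for a CMAS with decay, V = Y·Q·ΔS·θ_c / [X·(1+k_d θ_c)] = 0.701 × 52900 × (164 − 5.29) × 9.96 / [1600 × (1 + 0.0794 × 9.96)] = 5.86×10^7 / 2865 = 20458 m³.
Hydraulic retention time τ = V/Q = 20458 / 52900 = 0.3867 d = 9.282 h.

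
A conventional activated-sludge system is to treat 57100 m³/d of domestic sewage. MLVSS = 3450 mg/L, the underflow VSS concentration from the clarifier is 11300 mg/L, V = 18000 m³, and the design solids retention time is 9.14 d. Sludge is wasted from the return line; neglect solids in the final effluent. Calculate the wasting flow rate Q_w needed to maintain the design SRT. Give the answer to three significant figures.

Q_w ≈ 601 m³/d

Q_w = (V·X)/(θ_c X_r) = 18000 × 3450 / (9.14 × 11300) = 601.3 m³/d.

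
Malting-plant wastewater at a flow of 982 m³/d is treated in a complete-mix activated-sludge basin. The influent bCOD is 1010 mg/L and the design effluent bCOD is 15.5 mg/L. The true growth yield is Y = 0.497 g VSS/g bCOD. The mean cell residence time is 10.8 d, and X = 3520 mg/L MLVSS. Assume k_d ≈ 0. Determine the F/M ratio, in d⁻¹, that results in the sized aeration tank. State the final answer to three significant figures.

V·X = Y·Q·ΔS·θ_c gives V = 0.497 × 982 × (1010 − 15.5) × 10.8 / 3520 = 1489 m³.
F/M = applied load / biomass = Q·S₀/(V·X) = 982 × 1010 / (1489 × 3520) = 0.1892 d⁻¹.

F/M ≈ 0.189 d⁻¹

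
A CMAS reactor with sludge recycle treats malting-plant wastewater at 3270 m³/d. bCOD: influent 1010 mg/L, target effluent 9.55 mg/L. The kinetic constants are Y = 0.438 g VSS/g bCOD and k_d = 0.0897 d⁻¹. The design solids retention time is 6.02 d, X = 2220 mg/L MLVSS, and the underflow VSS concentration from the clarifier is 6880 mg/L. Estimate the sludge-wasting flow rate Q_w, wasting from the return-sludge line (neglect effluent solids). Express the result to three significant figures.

From the SRT design equation V = Y Q (S₀−S) θ_c / [X (1 + k_d θ_c)] = 0.438 × 3270 × (1010 − 9.55) × 6.02 / [2220 × (1 + 0.0897 × 6.02)] = 8.63×10^6 / 3419 = 2523 m³.
Wasting from the return line (neglecting effluent solids): Q_w = V·X / (θ_c·X_r) = 2523 × 2220 / (6.02 × 6880) = 135.2 m³/d.

Q_w ≈ 135 m³/d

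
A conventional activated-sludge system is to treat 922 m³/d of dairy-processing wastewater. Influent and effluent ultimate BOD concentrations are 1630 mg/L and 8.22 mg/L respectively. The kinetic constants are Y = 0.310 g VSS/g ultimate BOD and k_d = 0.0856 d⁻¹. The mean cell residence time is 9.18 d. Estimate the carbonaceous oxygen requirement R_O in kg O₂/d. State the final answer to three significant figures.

R_O ≈ 1130 kg O₂/d

Y_obs = Y / (1 + k_d θ_c) = 0.310 / (1 + 0.0856 × 9.18) = 0.310 / 1.786 = 0.1736.
ΔS = 1630 − 8.22 = 1622 mg/L, so the substrate removal rate is 922 × 1622/1000 = 1495 kg ultimate BOD/d.
P_X = Y_obs·Q·(S₀ − S) = 0.1736 × 1495 = 259.6 kg VSS/d.
Carbonaceous O₂ demand = substrate oxidised − cell-mass equivalent = 1495 − 1.42 × 259.6 = 1127 kg O₂/d.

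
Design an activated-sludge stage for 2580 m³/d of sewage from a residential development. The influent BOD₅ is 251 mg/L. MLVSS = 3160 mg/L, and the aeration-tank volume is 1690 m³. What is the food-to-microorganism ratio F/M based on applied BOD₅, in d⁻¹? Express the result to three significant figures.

F/M = applied load / biomass = Q·S₀/(V·X) = 2580 × 251 / (1690 × 3160) = 0.1213 d⁻¹.

F/M ≈ 0.121 d⁻¹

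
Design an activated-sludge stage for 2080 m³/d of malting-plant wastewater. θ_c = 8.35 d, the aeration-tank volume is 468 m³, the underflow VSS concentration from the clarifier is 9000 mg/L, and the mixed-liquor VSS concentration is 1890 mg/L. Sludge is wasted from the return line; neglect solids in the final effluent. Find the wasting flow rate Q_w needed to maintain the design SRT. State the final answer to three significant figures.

Q_w ≈ 11.8 m³/d

θ_c = V·X/(Q_w·X_r) when wasting from the recycle, so Q_w = V·X/(θ_c·X_r) = 468.0 × 1890 / (8.35 × 9000) = 11.77 m³/d.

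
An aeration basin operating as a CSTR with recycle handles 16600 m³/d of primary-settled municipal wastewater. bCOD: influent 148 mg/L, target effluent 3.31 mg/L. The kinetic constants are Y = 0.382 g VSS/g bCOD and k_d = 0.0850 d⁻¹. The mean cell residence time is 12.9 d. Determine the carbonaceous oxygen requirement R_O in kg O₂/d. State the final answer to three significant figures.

R_O ≈ 1780 kg O₂/d

The observed yield is Y_obs = Y/(1 + k_d·θ_c) = 0.382 / (1 + 0.0850 × 12.9) = 0.382 / 2.096 = 0.1822 g VSS per g bCOD removed.
ΔS = 148 − 3.31 = 144.7 mg/L, so the substrate removal rate is 16600 × 144.7/1000 = 2402 kg bCOD/d.
Biomass synthesised: P_X = Y_obs × 2402 = 437.6 kg VSS/d.
R_O = Q·ΔS − 1.42 P_X = 2402 − 621.4 = 1780 kg O₂/d.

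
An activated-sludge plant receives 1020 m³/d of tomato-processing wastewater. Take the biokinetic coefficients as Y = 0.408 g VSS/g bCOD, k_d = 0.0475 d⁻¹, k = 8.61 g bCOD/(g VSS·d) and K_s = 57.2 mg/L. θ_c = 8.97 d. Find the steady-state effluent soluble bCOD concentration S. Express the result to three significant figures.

S ≈ 2.71 mg/L

Effluent substrate depends only on kinetics and SRT: S = K_s(1 + k_d θ_c) / [θ_c(Yk − k_d) − 1] = 57.2 × (1 + 0.0475 × 8.97) / [8.97 × (0.408 × 8.61 − 0.0475) − 1] = 81.57 / 30.08 = 2.711 mg/L.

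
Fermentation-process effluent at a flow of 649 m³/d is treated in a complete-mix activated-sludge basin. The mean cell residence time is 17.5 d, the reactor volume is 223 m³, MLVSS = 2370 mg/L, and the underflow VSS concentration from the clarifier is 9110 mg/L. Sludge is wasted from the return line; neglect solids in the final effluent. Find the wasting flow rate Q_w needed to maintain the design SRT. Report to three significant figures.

Wasting from the return line (neglecting effluent solids): Q_w = V·X / (θ_c·X_r) = 223.0 × 2370 / (17.5 × 9110) = 3.315 m³/d.

Q_w ≈ 3.32 m³/d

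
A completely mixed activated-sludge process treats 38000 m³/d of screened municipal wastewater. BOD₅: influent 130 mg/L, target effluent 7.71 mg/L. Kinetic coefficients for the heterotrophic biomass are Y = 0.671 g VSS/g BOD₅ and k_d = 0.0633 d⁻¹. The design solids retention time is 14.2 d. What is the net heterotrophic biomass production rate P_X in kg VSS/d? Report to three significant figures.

The observed yield is Y_obs = Y/(1 + k_d·θ_c) = 0.671 / (1 + 0.0633 × 14.2) = 0.671 / 1.899 = 0.3534 g VSS per g BOD₅ removed.
Substrate removed = Q·(S₀ − S) = 38000 m³/d × (130 − 7.71) g/m³ = 4.65×10^6 g/d = 4647 kg/d.
P_X = Y_obs · Q(S₀ − S) = 0.3534 × 4647 = 1642 kg VSS/d.

P_X ≈ 1640 kg VSS/d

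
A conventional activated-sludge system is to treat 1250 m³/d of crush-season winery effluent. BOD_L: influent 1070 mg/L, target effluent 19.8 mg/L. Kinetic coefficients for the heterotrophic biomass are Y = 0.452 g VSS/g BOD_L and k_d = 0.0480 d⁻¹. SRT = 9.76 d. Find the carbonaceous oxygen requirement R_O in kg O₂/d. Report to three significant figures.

Observed yield with endogenous decay: Y_obs = Y / (1 + k_d·θ_c) = 0.452 / (1 + 0.0480 × 9.76) = 0.452 / 1.468 = 0.3078 g VSS/g BOD_L.
Substrate removed = Q·(S₀ − S) = 1250 m³/d × (1070 − 19.8) g/m³ = 1.31×10^6 g/d = 1313 kg/d.
Biomass synthesised: P_X = Y_obs × 1313 = 404.1 kg VSS/d.
Carbonaceous O₂ demand = substrate oxidised − cell-mass equivalent = 1313 − 1.42 × 404.1 = 739.0 kg O₂/d.

R_O ≈ 739 kg O₂/d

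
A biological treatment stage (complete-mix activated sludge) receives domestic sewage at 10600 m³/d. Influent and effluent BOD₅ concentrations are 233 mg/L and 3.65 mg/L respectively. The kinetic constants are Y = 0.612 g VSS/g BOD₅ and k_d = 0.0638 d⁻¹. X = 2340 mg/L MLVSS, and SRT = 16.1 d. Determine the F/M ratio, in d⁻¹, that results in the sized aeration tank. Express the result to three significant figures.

Rearranging the biomass balance for a CMAS with decay, V = Y·Q·ΔS·θ_c / [X·(1+k_d θ_c)] = 0.612 × 10600 × (233 − 3.65) × 16.1 / [2340 × (1 + 0.0638 × 16.1)] = 2.4×10^7 / 4744 = 5050 m³.
F/M = applied load / biomass = Q·S₀/(V·X) = 10600 × 233 / (5050 × 2340) = 0.2090 d⁻¹.

F/M ≈ 0.209 d⁻¹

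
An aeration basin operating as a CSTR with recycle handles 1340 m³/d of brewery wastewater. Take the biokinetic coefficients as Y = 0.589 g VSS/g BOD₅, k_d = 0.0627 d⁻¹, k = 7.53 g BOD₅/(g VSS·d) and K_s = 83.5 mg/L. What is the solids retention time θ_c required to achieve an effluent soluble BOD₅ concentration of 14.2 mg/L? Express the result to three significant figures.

θ_c ≈ 1.72 d

Specific growth rate at S = 14.2 mg/L: μ = YkS/(K_s+S) = 0.589·7.53·14.2/(83.5+14.2) = 0.6446 d⁻¹.
θ_c = 1/(μ − k_d) = 1/(0.6446 − 0.0627) = 1/0.5819 = 1.718 d.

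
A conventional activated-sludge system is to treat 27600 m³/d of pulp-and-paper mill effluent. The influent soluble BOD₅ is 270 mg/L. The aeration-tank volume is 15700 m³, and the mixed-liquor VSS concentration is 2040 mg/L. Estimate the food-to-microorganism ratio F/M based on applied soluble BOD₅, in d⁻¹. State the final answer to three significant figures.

F/M ≈ 0.233 d⁻¹

Food-to-microorganism ratio F/M = Q S₀ / (V X) = 27600 × 270 / (15700 × 2040) = 0.2327 d⁻¹.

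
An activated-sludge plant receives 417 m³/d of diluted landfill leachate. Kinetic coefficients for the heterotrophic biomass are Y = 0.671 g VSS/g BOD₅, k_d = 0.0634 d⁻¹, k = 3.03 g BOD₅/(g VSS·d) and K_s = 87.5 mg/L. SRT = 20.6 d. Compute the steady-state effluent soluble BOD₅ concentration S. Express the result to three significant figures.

S ≈ 5.10 mg/L

Effluent substrate depends only on kinetics and SRT: S = K_s(1 + k_d θ_c) / [θ_c(Yk − k_d) − 1] = 87.5 × (1 + 0.0634 × 20.6) / [20.6 × (0.671 × 3.03 − 0.0634) − 1] = 201.8 / 39.58 = 5.098 mg/L.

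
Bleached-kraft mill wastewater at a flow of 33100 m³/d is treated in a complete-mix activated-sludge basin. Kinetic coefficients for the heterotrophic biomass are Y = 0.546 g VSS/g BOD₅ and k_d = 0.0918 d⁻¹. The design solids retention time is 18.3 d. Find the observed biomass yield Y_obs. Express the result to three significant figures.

Y_obs ≈ 0.204 g VSS/g BOD₅

Y_obs = Y / (1 + k_d θ_c) = 0.546 / (1 + 0.0918 × 18.3) = 0.546 / 2.680 = 0.2037.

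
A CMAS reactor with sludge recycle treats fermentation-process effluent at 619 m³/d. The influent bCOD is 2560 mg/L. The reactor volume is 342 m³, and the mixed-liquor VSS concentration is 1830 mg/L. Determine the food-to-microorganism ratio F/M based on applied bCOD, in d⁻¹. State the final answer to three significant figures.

Food-to-microorganism ratio F/M = Q S₀ / (V X) = 619 × 2560 / (342.0 × 1830) = 2.532 d⁻¹.

F/M ≈ 2.53 d⁻¹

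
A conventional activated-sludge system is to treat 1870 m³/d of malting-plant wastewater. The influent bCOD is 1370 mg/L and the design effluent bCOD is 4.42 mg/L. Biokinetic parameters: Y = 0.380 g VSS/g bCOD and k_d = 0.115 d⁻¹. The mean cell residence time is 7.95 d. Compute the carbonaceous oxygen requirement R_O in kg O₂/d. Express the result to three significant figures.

R_O ≈ 1830 kg O₂/d

Observed yield with endogenous decay: Y_obs = Y / (1 + k_d·θ_c) = 0.380 / (1 + 0.115 × 7.95) = 0.380 / 1.914 = 0.1985 g VSS/g bCOD.
ΔS = 1370 − 4.42 = 1366 mg/L, so the substrate removal rate is 1870 × 1366/1000 = 2554 kg bCOD/d.
Biomass synthesised: P_X = Y_obs × 2554 = 506.9 kg VSS/d.
R_O = Q·(S₀ − S) − 1.42·P_X = 2554 − 1.42 × 506.9 = 1834 kg O₂/d.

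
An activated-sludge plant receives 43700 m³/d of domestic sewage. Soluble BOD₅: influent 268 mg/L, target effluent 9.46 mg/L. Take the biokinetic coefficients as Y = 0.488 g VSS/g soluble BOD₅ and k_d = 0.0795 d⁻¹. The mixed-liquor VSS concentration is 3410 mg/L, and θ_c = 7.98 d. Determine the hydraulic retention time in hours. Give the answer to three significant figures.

From the SRT design equation V = Y Q (S₀−S) θ_c / [X (1 + k_d θ_c)] = 0.488 × 43700 × (268 − 9.46) × 7.98 / [3410 × (1 + 0.0795 × 7.98)] = 4.4×10^7 / 5573 = 7894 m³.
HRT = V/Q = 7894 m³ / 43700 m³·d⁻¹ = 0.1806 d × 24 = 4.336 h.

τ ≈ 4.34 h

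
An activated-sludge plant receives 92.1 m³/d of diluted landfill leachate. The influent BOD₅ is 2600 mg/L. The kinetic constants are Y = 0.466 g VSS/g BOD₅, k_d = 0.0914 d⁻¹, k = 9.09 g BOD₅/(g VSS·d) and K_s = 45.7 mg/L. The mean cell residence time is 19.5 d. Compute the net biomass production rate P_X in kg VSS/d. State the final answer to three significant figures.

P_X ≈ 40.1 kg VSS/d

For a completely mixed reactor with recycle the Lawrence–McCarty relation gives S = K_s·(1 + k_d·θ_c) / [θ_c·(Y·k − k_d) − 1] = 45.7 × (1 + 0.0914 × 19.5) / [19.5 × (0.466 × 9.09 − 0.0914) − 1] = 127.2 / 79.82 = 1.593 mg/L.
Correct the yield for decay: Y_obs = Y/(1 + k_d θ_c) = 0.466 / (1 + 0.0914 × 19.5) = 0.466 / 2.782 = 0.1675.
Q·(S₀ − S) = 92.1 × (2600 − 1.59) × 10⁻³ = 239.3 kg/d removed.
Biomass produced: P_X = Y_obs·Q·ΔS = 0.1675 × 239.3 ≈ 40.08 kg VSS/d.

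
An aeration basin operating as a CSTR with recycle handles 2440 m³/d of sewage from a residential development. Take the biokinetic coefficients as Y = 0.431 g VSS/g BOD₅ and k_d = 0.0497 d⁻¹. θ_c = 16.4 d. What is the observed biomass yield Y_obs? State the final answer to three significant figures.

Y_obs = Y / (1 + k_d θ_c) = 0.431 / (1 + 0.0497 × 16.4) = 0.431 / 1.815 = 0.2375.

Y_obs ≈ 0.237 g VSS/g BOD₅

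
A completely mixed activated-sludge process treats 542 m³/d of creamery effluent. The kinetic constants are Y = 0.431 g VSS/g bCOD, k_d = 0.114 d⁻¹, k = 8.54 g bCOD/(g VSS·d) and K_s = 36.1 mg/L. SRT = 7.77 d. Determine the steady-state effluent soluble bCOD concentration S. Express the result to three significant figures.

S ≈ 2.55 mg/L

Effluent substrate depends only on kinetics and SRT: S = K_s(1 + k_d θ_c) / [θ_c(Yk − k_d) − 1] = 36.1 × (1 + 0.114 × 7.77) / [7.77 × (0.431 × 8.54 − 0.114) − 1] = 68.08 / 26.71 = 2.548 mg/L.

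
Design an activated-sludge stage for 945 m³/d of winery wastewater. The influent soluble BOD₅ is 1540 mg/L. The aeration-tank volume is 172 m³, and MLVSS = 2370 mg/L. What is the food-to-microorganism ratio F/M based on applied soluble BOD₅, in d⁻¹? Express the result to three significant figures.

F/M ≈ 3.57 d⁻¹

F/M = Q·S₀ / (V·X) = 945 × 1540 / (172.0 × 2370) = 3.570 g soluble BOD₅·(g VSS·d)⁻¹.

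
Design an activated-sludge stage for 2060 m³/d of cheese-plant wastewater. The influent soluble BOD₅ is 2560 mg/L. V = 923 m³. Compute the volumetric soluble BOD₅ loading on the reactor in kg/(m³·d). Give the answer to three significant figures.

Applied soluble BOD₅ load per unit volume = Q·S₀/V = (2060 × 2560/1000)/923.0 = 5.714 kg soluble BOD₅·m⁻³·d⁻¹.

L_v ≈ 5.71 kg soluble BOD₅/(m³·d)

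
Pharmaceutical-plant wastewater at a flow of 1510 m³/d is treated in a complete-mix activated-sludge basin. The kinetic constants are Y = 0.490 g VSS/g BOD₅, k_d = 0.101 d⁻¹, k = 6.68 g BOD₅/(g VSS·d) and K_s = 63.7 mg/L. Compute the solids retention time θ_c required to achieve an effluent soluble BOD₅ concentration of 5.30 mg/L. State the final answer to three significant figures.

From 1/θ_c = Y·k·S/(K_s + S) − k_d: Y·k·S/(K_s+S) = 0.490 × 6.68 × 5.30 / (63.7 + 5.30) = 0.2514 d⁻¹.
1/θ_c = 0.2514 − 0.101 = 0.1504 d⁻¹, so θ_c = 6.648 d.

θ_c ≈ 6.65 d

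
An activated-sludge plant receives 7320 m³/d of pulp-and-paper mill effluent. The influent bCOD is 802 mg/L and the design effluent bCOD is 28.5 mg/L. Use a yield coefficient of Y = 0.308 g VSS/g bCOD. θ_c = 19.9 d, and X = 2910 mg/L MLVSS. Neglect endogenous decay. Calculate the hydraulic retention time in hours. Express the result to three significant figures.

τ ≈ 39.1 h

V·X = Y·Q·ΔS·θ_c gives V = 0.308 × 7320 × (802 − 28.5) × 19.9 / 2910 = 11926 m³.
HRT = V/Q = 11926 m³ / 7320 m³·d⁻¹ = 1.629 d × 24 = 39.10 h.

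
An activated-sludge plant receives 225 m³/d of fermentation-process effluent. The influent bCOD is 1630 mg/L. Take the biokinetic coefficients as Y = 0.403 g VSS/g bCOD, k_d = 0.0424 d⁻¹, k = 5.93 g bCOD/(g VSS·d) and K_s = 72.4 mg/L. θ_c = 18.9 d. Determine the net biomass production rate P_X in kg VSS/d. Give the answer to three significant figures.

P_X ≈ 81.9 kg VSS/d

From the Monod/SRT balance for a CMAS, S = K_s·(1+k_d θ_c)/[θ_c·(Y k − k_d) − 1] = 72.4 × (1 + 0.0424 × 18.9) / [18.9 × (0.403 × 5.93 − 0.0424) − 1] = 130.4 / 43.37 = 3.007 mg/L.
Observed yield with endogenous decay: Y_obs = Y / (1 + k_d·θ_c) = 0.403 / (1 + 0.0424 × 18.9) = 0.403 / 1.801 = 0.2237 g VSS/g bCOD.
Q·(S₀ − S) = 225 × (1630 − 3.01) × 10⁻³ = 366.1 kg/d removed.
Net biomass production P_X = Y_obs × Q·(S₀ − S) = 0.2237 × 366.1 = 81.90 kg VSS/d.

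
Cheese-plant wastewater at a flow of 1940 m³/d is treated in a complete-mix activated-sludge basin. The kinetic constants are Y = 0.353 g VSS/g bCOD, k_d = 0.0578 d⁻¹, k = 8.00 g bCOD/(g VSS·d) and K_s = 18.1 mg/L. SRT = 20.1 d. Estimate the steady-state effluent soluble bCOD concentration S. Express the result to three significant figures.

S ≈ 0.717 mg/L

Effluent substrate depends only on kinetics and SRT: S = K_s(1 + k_d θ_c) / [θ_c(Yk − k_d) − 1] = 18.1 × (1 + 0.0578 × 20.1) / [20.1 × (0.353 × 8.00 − 0.0578) − 1] = 39.13 / 54.60 = 0.7166 mg/L.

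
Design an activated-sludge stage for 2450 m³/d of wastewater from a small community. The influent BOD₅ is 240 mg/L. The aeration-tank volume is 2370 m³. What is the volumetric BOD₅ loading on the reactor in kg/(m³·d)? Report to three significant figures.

L_v = Q S₀ / V = 2450 × 240 × 10⁻³ / 2370 = 0.2481 kg/(m³·d).

L_v ≈ 0.248 kg BOD₅/(m³·d)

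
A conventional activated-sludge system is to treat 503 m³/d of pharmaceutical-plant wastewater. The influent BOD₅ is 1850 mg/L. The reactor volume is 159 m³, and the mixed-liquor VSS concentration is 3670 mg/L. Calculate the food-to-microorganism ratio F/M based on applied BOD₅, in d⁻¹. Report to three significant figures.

Food-to-microorganism ratio F/M = Q S₀ / (V X) = 503 × 1850 / (159.0 × 3670) = 1.595 d⁻¹.

F/M ≈ 1.59 d⁻¹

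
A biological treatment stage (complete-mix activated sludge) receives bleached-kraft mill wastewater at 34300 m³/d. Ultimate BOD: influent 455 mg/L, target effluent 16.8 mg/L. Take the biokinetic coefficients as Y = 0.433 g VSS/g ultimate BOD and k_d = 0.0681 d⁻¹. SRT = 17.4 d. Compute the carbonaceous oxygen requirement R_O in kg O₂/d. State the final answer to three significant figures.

R_O ≈ 10800 kg O₂/d

The observed yield is Y_obs = Y/(1 + k_d·θ_c) = 0.433 / (1 + 0.0681 × 17.4) = 0.433 / 2.185 = 0.1982 g VSS per g ultimate BOD removed.
Q·(S₀ − S) = 34300 × (455 − 16.8) × 10⁻³ = 15030 kg/d removed.
Biomass synthesised: P_X = Y_obs × 15030 = 2979 kg VSS/d.
Carbonaceous O₂ demand = substrate oxidised − cell-mass equivalent = 15030 − 1.42 × 2979 = 10801 kg O₂/d.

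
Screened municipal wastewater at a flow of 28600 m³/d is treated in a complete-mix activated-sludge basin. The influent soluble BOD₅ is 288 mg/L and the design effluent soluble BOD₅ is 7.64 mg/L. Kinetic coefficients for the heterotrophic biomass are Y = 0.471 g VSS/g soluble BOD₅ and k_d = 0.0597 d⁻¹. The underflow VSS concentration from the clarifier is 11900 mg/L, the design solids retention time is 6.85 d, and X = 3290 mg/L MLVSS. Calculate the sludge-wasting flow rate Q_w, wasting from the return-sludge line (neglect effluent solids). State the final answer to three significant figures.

From the SRT design equation V = Y Q (S₀−S) θ_c / [X (1 + k_d θ_c)] = 0.471 × 28600 × (288 − 7.64) × 6.85 / [3290 × (1 + 0.0597 × 6.85)] = 2.59×10^7 / 4635 = 5581 m³.
Q_w = (V·X)/(θ_c X_r) = 5581 × 3290 / (6.85 × 11900) = 225.2 m³/d.

Q_w ≈ 225 m³/d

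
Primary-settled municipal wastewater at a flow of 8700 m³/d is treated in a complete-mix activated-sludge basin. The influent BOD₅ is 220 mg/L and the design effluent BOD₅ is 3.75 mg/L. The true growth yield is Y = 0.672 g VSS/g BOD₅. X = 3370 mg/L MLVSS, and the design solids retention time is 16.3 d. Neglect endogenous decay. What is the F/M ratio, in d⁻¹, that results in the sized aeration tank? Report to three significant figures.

F/M ≈ 0.0929 d⁻¹

V·X = Y·Q·ΔS·θ_c gives V = 0.672 × 8700 × (220 − 3.75) × 16.3 / 3370 = 6115 m³.
F/M = applied load / biomass = Q·S₀/(V·X) = 8700 × 220 / (6115 × 3370) = 0.09288 d⁻¹.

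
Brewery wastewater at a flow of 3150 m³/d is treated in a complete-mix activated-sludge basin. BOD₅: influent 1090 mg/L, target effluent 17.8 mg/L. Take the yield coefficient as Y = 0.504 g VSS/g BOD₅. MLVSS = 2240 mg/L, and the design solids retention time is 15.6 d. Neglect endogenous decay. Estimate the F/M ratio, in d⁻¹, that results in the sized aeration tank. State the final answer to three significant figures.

Biomass mass balance (decay neglected): V·X = Y·Q·(S₀ − S)·θ_c, so V = 0.504 × 3150 × (1090 − 17.8) × 15.6 / 2240 = 11855 m³.
F/M = Q·S₀ / (V·X) = 3150 × 1090 / (11855 × 2240) = 0.1293 g BOD₅·(g VSS·d)⁻¹.

F/M ≈ 0.129 d⁻¹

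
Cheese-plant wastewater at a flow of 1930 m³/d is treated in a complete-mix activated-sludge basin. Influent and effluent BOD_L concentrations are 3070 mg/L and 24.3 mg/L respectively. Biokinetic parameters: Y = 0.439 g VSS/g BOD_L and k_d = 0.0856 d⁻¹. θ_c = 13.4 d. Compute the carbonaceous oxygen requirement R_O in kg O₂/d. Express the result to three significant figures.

Observed yield with endogenous decay: Y_obs = Y / (1 + k_d·θ_c) = 0.439 / (1 + 0.0856 × 13.4) = 0.439 / 2.147 = 0.2045 g VSS/g BOD_L.
Mass of BOD_L removed per day: Q(S₀ − S) = 1930 × 3046 g/m³ = 5878 kg/d.
Biomass synthesised: P_X = Y_obs × 5878 = 1202 kg VSS/d.
R_O = Q·ΔS − 1.42 P_X = 5878 − 1707 = 4172 kg O₂/d.

R_O ≈ 4170 kg O₂/d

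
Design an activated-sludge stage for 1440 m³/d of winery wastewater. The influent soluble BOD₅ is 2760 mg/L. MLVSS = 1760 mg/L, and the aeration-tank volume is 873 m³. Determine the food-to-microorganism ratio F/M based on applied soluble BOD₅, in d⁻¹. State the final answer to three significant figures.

F/M ≈ 2.59 d⁻¹

F/M = Q·S₀ / (V·X) = 1440 × 2760 / (873.0 × 1760) = 2.587 g soluble BOD₅·(g VSS·d)⁻¹.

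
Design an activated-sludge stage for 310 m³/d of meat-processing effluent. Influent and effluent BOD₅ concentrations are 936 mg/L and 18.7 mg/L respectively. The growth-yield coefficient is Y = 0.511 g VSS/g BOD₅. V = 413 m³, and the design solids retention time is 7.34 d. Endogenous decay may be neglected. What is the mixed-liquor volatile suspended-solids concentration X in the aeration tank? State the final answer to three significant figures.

X ≈ 2580 mg/L

Without decay, X = Y Q (S₀−S) θ_c / V = 0.511 × 310 × (936 − 18.7) × 7.34 / 413 = 2582 mg/L.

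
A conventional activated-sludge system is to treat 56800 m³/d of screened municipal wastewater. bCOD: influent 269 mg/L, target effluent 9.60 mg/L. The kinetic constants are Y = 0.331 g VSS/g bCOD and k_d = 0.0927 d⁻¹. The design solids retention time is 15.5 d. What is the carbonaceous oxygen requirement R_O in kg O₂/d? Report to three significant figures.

R_O ≈ 11900 kg O₂/d

Observed yield with endogenous decay: Y_obs = Y / (1 + k_d·θ_c) = 0.331 / (1 + 0.0927 × 15.5) = 0.331 / 2.437 = 0.1358 g VSS/g bCOD.
Mass of bCOD removed per day: Q(S₀ − S) = 56800 × 259.4 g/m³ = 14734 kg/d.
Net sludge production P_X = 0.1358 × 14734 = 2001 kg VSS/d.
Carbonaceous O₂ demand = substrate oxidised − cell-mass equivalent = 14734 − 1.42 × 2001 = 11892 kg O₂/d.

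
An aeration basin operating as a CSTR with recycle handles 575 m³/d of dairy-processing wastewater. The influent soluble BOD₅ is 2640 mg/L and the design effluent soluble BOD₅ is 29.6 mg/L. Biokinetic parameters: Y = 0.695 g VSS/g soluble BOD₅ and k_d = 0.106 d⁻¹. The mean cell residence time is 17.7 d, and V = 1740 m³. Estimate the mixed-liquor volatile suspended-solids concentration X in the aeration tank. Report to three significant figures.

X = Y·Q·ΔS·θ_c / [V·(1 + k_d θ_c)] = 0.695 × 575 × (2640 − 29.6) × 17.7 / [1740 × (1 + 0.106 × 17.7)] = 3689 mg/L.

X ≈ 3690 mg/L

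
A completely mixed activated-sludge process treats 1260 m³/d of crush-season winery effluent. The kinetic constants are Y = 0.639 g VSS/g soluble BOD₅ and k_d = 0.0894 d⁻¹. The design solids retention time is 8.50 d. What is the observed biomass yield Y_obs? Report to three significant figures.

Y_obs ≈ 0.363 g VSS/g soluble BOD₅

Observed yield with endogenous decay: Y_obs = Y / (1 + k_d·θ_c) = 0.639 / (1 + 0.0894 × 8.50) = 0.639 / 1.760 = 0.3631 g VSS/g soluble BOD₅.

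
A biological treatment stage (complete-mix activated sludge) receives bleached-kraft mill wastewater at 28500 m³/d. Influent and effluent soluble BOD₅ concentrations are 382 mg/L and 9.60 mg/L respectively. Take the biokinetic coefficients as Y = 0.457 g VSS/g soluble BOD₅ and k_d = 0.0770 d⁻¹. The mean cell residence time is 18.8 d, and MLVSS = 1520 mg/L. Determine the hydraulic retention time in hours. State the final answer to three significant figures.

τ ≈ 20.6 h

From the SRT design equation V = Y Q (S₀−S) θ_c / [X (1 + k_d θ_c)] = 0.457 × 28500 × (382 − 9.60) × 18.8 / [1520 × (1 + 0.0770 × 18.8)] = 9.12×10^7 / 3720 = 24510 m³.
Hydraulic retention time τ = V/Q = 24510 / 28500 = 0.8600 d = 20.64 h.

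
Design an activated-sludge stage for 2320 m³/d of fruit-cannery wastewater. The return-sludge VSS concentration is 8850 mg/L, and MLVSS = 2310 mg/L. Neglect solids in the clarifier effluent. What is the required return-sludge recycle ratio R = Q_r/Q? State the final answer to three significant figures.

R ≈ 0.353

Solids balance on the clarifier gives (1+R)X = R·X_r, so R = X/(X_r − X) = 2310 / (8850 − 2310) = 0.3532.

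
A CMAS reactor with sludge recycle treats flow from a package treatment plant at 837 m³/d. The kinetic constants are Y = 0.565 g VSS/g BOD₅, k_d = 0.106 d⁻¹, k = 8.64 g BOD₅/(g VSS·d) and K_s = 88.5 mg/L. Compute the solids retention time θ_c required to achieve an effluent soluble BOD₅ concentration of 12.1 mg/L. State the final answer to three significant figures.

From 1/θ_c = Y·k·S/(K_s + S) − k_d: Y·k·S/(K_s+S) = 0.565 × 8.64 × 12.1 / (88.5 + 12.1) = 0.5872 d⁻¹.
Then 1/θ_c = μ − k_d = 0.5872 − 0.106 = 0.4812 d⁻¹, giving θ_c = 2.078 d.

θ_c ≈ 2.08 d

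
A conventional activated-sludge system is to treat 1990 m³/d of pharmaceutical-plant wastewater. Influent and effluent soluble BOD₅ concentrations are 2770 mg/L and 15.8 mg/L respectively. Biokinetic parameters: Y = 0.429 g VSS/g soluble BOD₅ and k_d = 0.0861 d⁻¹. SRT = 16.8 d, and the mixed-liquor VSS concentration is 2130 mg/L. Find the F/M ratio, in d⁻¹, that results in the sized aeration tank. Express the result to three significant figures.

F/M ≈ 0.341 d⁻¹

Rearranging the biomass balance for a CMAS with decay, V = Y·Q·ΔS·θ_c / [X·(1+k_d θ_c)] = 0.429 × 1990 × (2770 − 15.8) × 16.8 / [2130 × (1 + 0.0861 × 16.8)] = 3.95×10^7 / 5211 = 7580 m³.
F/M = applied load / biomass = Q·S₀/(V·X) = 1990 × 2770 / (7580 × 2130) = 0.3414 d⁻¹.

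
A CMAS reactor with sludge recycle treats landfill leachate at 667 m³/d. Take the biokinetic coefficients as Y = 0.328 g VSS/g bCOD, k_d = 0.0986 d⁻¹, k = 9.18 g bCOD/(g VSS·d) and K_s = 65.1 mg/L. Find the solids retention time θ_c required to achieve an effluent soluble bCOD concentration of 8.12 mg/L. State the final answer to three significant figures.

θ_c ≈ 4.25 d

Specific growth rate at S = 8.12 mg/L: μ = YkS/(K_s+S) = 0.328·9.18·8.12/(65.1+8.12) = 0.3339 d⁻¹.
1/θ_c = 0.3339 − 0.0986 = 0.2353 d⁻¹, so θ_c = 4.250 d.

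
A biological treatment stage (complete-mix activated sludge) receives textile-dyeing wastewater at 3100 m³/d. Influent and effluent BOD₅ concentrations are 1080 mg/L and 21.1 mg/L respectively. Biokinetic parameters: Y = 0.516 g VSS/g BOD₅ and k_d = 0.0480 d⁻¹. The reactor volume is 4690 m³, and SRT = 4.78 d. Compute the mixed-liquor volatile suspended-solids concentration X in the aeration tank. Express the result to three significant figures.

X = Y·Q·ΔS·θ_c / [V·(1 + k_d θ_c)] = 0.516 × 3100 × (1080 − 21.1) × 4.78 / [4690 × (1 + 0.0480 × 4.78)] = 1404 mg/L.

X ≈ 1400 mg/L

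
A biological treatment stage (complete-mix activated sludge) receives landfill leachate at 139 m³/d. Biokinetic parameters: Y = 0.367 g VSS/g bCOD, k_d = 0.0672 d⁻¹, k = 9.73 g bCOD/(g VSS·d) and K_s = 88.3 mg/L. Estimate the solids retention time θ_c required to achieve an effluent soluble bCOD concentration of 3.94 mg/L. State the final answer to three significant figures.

θ_c ≈ 11.7 d

Specific growth rate at S = 3.94 mg/L: μ = YkS/(K_s+S) = 0.367·9.73·3.94/(88.3+3.94) = 0.1525 d⁻¹.
1/θ_c = 0.1525 − 0.0672 = 0.08533 d⁻¹, so θ_c = 11.72 d.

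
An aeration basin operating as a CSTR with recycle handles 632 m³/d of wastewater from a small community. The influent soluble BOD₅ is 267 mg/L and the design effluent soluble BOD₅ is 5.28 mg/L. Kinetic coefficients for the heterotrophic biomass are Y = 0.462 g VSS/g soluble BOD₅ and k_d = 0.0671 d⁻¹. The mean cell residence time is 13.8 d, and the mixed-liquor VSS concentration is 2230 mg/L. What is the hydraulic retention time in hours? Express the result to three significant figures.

τ ≈ 9.32 h

Rearranging the biomass balance for a CMAS with decay, V = Y·Q·ΔS·θ_c / [X·(1+k_d θ_c)] = 0.462 × 632 × (267 − 5.28) × 13.8 / [2230 × (1 + 0.0671 × 13.8)] = 1.05×10^6 / 4295 = 245.5 m³.
τ = V/Q = 245.5/632 = 0.3885 d, or 9.324 h.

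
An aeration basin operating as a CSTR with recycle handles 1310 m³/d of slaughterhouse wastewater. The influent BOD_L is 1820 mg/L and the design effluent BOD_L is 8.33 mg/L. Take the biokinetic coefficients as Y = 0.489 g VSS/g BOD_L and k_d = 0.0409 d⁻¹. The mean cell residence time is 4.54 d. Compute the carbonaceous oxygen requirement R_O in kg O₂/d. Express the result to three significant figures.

The observed yield is Y_obs = Y/(1 + k_d·θ_c) = 0.489 / (1 + 0.0409 × 4.54) = 0.489 / 1.186 = 0.4124 g VSS per g BOD_L removed.
Q·(S₀ − S) = 1310 × (1820 − 8.33) × 10⁻³ = 2373 kg/d removed.
P_X = Y_obs·Q·(S₀ − S) = 0.4124 × 2373 = 978.8 kg VSS/d.
Carbonaceous O₂ demand = substrate oxidised − cell-mass equivalent = 2373 − 1.42 × 978.8 = 983.4 kg O₂/d.

R_O ≈ 983 kg O₂/d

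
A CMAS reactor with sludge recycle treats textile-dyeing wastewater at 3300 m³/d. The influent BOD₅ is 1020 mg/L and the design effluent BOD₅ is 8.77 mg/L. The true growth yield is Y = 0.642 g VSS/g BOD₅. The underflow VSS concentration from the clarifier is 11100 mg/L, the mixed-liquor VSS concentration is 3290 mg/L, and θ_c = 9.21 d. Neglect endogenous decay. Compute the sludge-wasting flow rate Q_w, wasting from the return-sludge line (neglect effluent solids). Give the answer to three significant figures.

With k_d = 0 the design equation reduces to V = Y Q (S₀−S) θ_c / X = 0.642 × 3300 × (1020 − 8.77) × 9.21 / 3290 = 5997 m³.
θ_c = V·X/(Q_w·X_r) when wasting from the recycle, so Q_w = V·X/(θ_c·X_r) = 5997 × 3290 / (9.21 × 11100) = 193.0 m³/d.

Q_w ≈ 193 m³/d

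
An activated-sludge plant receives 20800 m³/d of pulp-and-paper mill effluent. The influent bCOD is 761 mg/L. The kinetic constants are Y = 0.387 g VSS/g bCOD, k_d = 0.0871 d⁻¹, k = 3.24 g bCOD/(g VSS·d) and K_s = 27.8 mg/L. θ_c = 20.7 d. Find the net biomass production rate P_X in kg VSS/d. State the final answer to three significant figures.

From the Monod/SRT balance for a CMAS, S = K_s·(1+k_d θ_c)/[θ_c·(Y k − k_d) − 1] = 27.8 × (1 + 0.0871 × 20.7) / [20.7 × (0.387 × 3.24 − 0.0871) − 1] = 77.92 / 23.15 = 3.366 mg/L.
Y_obs = Y / (1 + k_d θ_c) = 0.387 / (1 + 0.0871 × 20.7) = 0.387 / 2.803 = 0.1381.
Mass of bCOD removed per day: Q(S₀ − S) = 20800 × 757.6 g/m³ = 15759 kg/d.
Biomass produced: P_X = Y_obs·Q·ΔS = 0.1381 × 15759 ≈ 2176 kg VSS/d.

P_X ≈ 2180 kg VSS/d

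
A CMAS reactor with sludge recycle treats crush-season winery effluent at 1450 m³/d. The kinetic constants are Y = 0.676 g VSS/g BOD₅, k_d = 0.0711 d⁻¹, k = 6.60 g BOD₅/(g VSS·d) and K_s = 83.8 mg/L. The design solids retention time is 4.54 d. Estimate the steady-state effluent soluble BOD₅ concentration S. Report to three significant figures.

S ≈ 5.85 mg/L

For a completely mixed reactor with recycle the Lawrence–McCarty relation gives S = K_s·(1 + k_d·θ_c) / [θ_c·(Y·k − k_d) − 1] = 83.8 × (1 + 0.0711 × 4.54) / [4.54 × (0.676 × 6.60 − 0.0711) − 1] = 110.9 / 18.93 = 5.855 mg/L.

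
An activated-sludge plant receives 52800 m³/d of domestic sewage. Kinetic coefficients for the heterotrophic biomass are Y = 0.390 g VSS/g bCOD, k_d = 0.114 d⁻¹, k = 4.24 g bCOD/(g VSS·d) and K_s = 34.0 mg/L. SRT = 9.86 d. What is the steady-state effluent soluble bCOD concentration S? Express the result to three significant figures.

S ≈ 5.09 mg/L

Effluent substrate depends only on kinetics and SRT: S = K_s(1 + k_d θ_c) / [θ_c(Yk − k_d) − 1] = 34.0 × (1 + 0.114 × 9.86) / [9.86 × (0.390 × 4.24 − 0.114) − 1] = 72.22 / 14.18 = 5.093 mg/L.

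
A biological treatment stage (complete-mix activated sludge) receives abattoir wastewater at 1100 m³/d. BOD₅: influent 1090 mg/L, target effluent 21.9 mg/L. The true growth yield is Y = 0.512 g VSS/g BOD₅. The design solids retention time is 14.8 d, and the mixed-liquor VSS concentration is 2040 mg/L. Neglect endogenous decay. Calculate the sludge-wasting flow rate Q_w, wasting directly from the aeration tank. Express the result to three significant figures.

Q_w ≈ 295 m³/d

V·X = Y·Q·ΔS·θ_c gives V = 0.512 × 1100 × (1090 − 21.9) × 14.8 / 2040 = 4364 m³.
Wasting from the aeration tank: Q_w = V / θ_c = 4364 / 14.8 = 294.9 m³/d.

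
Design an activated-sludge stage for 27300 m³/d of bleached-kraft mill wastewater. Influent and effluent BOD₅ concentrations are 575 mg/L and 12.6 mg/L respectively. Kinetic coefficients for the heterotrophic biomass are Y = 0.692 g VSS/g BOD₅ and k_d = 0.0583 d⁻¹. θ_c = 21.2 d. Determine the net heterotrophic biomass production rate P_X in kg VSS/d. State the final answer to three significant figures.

Observed yield with endogenous decay: Y_obs = Y / (1 + k_d·θ_c) = 0.692 / (1 + 0.0583 × 21.2) = 0.692 / 2.236 = 0.3095 g VSS/g BOD₅.
Mass of BOD₅ removed per day: Q(S₀ − S) = 27300 × 562.4 g/m³ = 15354 kg/d.
Net biomass production P_X = Y_obs × Q·(S₀ − S) = 0.3095 × 15354 = 4752 kg VSS/d.

P_X ≈ 4750 kg VSS/d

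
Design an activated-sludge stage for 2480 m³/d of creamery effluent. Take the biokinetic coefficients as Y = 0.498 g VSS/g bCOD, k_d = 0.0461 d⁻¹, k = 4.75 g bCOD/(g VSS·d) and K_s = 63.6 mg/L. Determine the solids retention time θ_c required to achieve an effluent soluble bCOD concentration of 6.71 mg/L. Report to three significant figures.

From 1/θ_c = Y·k·S/(K_s + S) − k_d: Y·k·S/(K_s+S) = 0.498 × 4.75 × 6.71 / (63.6 + 6.71) = 0.2258 d⁻¹.
1/θ_c = 0.2258 − 0.0461 = 0.1797 d⁻¹, so θ_c = 5.566 d.

θ_c ≈ 5.57 d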